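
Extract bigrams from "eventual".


Word: "eventual" (length 8)
Number of bigrams = 8 - 2 + 1 = 7
  Position 0: "ev"
  Position 1: "ve"
  Position 2: "en"
  Position 3: "nt"
  Position 4: "tu"
  Position 5: "ua"
  Position 6: "al"
Bigrams = "ev", "ve", "en", "nt", "tu", "ua", "al"


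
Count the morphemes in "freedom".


Word: "freedom"
Morphemes: free + -dom
Each morpheme carries meaning
= 2 morphemes


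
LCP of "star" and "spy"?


Word 1: "star"
Word 2: "spy"
Comparing from start:
  Pos 0: 's' == 's'
  Pos 1: 't' != 'p' (stop)
LCP = "s" (length 1)


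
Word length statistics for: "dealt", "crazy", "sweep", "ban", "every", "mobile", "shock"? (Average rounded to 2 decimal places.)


Lengths: "dealt"=5, "crazy"=5, "sweep"=5, "ban"=3, "every"=5, "mobile"=6, "shock"=5
Sum = 34, Count = 7
Average = 34/7 = 4.86
= avg=4.86, min=3, max=6


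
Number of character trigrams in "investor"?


Word: "investor" (length 8)
Number of 3-grams = length - 3 + 1 = 8 - 3 + 1
= 6


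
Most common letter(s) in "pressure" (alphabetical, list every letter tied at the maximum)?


Word: "pressure"
Letter counts:
  'e': 2
  'p': 1
  'r': 2
  's': 2
  'u': 1
Maximum count = 2
Most frequent = 'e', 'r', 's' (2 times each)


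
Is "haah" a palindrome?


Word: "haah"
Reversed: "haah"
Forward == Backward? haah == haah
Palindrome = Yes


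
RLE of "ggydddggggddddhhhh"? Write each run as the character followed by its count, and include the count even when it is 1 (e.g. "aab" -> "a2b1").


String: "ggydddggggddddhhhh"
Scanning for consecutive runs:
  'g' x 2
  'y' x 1
  'd' x 3
  'g' x 4
  'd' x 4
  'h' x 4
RLE = "g2y1d3g4d4h4"


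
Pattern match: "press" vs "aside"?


Pattern of "press": [0, 1, 2, 3, 3]
Pattern of "aside": [0, 1, 2, 3, 4]
Patterns do not match
Same pattern = No


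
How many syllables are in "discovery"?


Word: "discovery"
Syllable breakdown: dis-cov-er-y
Counting: 4 parts
= 4 syllables


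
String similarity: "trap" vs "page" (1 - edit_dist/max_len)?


Word 1: "trap" (length 4)
Word 2: "page" (length 4)
One optimal edit sequence:
  1. substitute 't' -> 'p'  (+1)
  2. substitute 'r' -> 'a'  (+1)
  3. substitute 'a' -> 'g'  (+1)
  4. substitute 'p' -> 'e'  (+1)
Edit distance = 4
Max length = max(4, 4) = 4
Similarity = 1 - 4/4
= 0.0000


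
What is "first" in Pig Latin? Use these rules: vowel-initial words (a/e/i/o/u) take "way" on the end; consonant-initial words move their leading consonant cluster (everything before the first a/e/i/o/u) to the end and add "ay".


Word: "first"
Starts with consonant(s) → move to end, add 'ay'
Consonant cluster: "f"
Pig Latin = "irstfay"


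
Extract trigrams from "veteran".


Word: "veteran" (length 7)
Number of trigrams = 7 - 3 + 1 = 5
  Position 0: "vet"
  Position 1: "ete"
  Position 2: "ter"
  Position 3: "era"
  Position 4: "ran"
Trigrams = "vet", "ete", "ter", "era", "ran"


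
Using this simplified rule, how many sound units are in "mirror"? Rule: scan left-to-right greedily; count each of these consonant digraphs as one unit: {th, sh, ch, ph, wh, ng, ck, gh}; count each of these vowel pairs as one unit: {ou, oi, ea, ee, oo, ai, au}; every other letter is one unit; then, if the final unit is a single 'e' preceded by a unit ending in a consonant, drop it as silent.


Word: "mirror" (6 letters)
Left-to-right scan:
  [1] 'm' (letter)
  [2] 'i' (letter)
  [3] 'r' (letter)
  [4] 'r' (letter)
  [5] 'o' (letter)
  [6] 'r' (letter)
Units from scan: 6
Sound units = 6 units


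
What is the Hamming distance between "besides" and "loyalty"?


Comparing character by character (same length = 7):
  Pos 0: 'b' vs 'l' !=
  Pos 1: 'e' vs 'o' !=
  Pos 2: 's' vs 'y' !=
  Pos 3: 'i' vs 'a' !=
  Pos 4: 'd' vs 'l' !=
  Pos 5: 'e' vs 't' !=
  Pos 6: 's' vs 'y' !=
Hamming distance = 7


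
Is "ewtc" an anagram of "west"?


Word 1: "west" → sorted: estw
Word 2: "ewtc" → sorted: cetw
Same letters? estw != cetw
Anagram = No


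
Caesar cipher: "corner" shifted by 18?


Word: "corner"
Shift: 18
Each letter → (letter + shift) mod 26:
  'c' (2) + 18 = 20 → 'u'
  'o' (14) + 18 = 6 → 'g'
  'r' (17) + 18 = 9 → 'j'
  'n' (13) + 18 = 5 → 'f'
  'e' (4) + 18 = 22 → 'w'
  'r' (17) + 18 = 9 → 'j'
Result = "ugjfwj"


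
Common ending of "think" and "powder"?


Word 1: "think"
Word 2: "powder"
Comparing from end:
  Pos -1: 'k' != 'r' (stop)
LCS = "" (length 0)


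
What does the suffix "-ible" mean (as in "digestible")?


Suffix: -ible
Example: digestible = digest + -ible
Meaning = capable of


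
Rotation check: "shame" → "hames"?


Word: "shame", Candidate: "hames"
Method: check if candidate is substring of word+word
"shameshame" contains "hames"? Yes
Is rotation = Yes


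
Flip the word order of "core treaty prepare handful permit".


Original: "core treaty prepare handful permit"
Words (1..n): core | treaty | prepare | handful | permit
Reversed (n..1): permit | handful | prepare | treaty | core
Result = "permit handful prepare treaty core"


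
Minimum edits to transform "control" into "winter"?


Word 1: "control" (length 7)
Word 2: "winter" (length 6)
One optimal edit sequence (insert/delete/substitute each cost 1):
  1. substitute 'c' -> 'w'  (+1)
  2. substitute 'o' -> 'i'  (+1)
  3. keep 'n'
  4. keep 't'
  5. delete 'r'  (+1)
  6. substitute 'o' -> 'e'  (+1)
  7. substitute 'l' -> 'r'  (+1)
Total edit operations: 5
Edit distance = 5


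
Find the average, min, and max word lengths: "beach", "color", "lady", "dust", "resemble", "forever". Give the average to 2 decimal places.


Lengths: "beach"=5, "color"=5, "lady"=4, "dust"=4, "resemble"=8, "forever"=7
Sum = 33, Count = 6
Average = 33/6 = 5.50
= avg=5.50, min=4, max=8


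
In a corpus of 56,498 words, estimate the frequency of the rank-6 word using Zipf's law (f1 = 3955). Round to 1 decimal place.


Zipf's law: f(r) = f(1) / r
f(1) = 3955
f(6) = 3955 / 6
= 659.2 occurrences


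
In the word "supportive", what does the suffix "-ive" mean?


Suffix: -ive
Example: supportive (support + -ive)
Meaning = tending to


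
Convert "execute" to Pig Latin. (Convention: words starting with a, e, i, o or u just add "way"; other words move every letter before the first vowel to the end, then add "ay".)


Word: "execute"
Starts with vowel → add 'way'
Pig Latin = "executeway"


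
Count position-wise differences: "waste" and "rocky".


Comparing character by character (same length = 5):
  Pos 0: 'w' vs 'r' !=
  Pos 1: 'a' vs 'o' !=
  Pos 2: 's' vs 'c' !=
  Pos 3: 't' vs 'k' !=
  Pos 4: 'e' vs 'y' !=
Hamming distance = 5


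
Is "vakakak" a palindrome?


Word: "vakakak"
Reversed: "kakakav"
Forward == Backward? vakakak != kakakav
Palindrome = No


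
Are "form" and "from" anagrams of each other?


Word 1: "form" → sorted: fmor
Word 2: "from" → sorted: fmor
Same letters? fmor == fmor
Anagram = Yes


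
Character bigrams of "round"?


Word: "round" (length 5)
Number of bigrams = 5 - 2 + 1 = 4
  Position 0: "ro"
  Position 1: "ou"
  Position 2: "un"
  Position 3: "nd"
Bigrams = "ro", "ou", "un", "nd"


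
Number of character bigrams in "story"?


Word: "story" (length 5)
Number of 2-grams = length - 2 + 1 = 5 - 2 + 1
= 4


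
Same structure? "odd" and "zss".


Pattern of "odd": [0, 1, 1]
Pattern of "zss": [0, 1, 1]
Patterns match
Same pattern = Yes


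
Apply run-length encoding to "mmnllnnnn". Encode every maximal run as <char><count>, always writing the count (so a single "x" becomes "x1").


String: "mmnllnnnn"
Scanning for consecutive runs:
  'm' x 2
  'n' x 1
  'l' x 2
  'n' x 4
RLE = "m2n1l2n4"


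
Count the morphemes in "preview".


Word: "preview"
Morphemes: pre- + view
Each morpheme carries meaning
= 2 morphemes


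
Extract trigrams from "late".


Word: "late" (length 4)
Number of trigrams = 4 - 3 + 1 = 2
  Position 0: "lat"
  Position 1: "ate"
Trigrams = "lat", "ate"


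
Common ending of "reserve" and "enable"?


Word 1: "reserve"
Word 2: "enable"
Comparing from end:
  Pos -1: 'e' == 'e'
  Pos -2: 'v' != 'l' (stop)
LCS = "e" (length 1)


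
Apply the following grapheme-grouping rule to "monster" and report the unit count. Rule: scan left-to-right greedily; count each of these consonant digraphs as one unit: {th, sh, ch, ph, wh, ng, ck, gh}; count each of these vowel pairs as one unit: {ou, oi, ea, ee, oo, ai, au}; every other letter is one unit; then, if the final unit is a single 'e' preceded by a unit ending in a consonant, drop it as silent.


Word: "monster" (7 letters)
Left-to-right scan:
  (1) 'm' (letter)
  (2) 'o' (letter)
  (3) 'n' (letter)
  (4) 's' (letter)
  (5) 't' (letter)
  (6) 'e' (letter)
  (7) 'r' (letter)
Units from scan: 7
Sound units = 7 units


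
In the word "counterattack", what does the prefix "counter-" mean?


Prefix: counter-
Example: counterattack = counter- + attack
Meaning = against / opposite


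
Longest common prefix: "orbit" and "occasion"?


Word 1: "orbit"
Word 2: "occasion"
Comparing from start:
  Pos 0: 'o' == 'o'
  Pos 1: 'r' != 'c' (stop)
LCP = "o" (length 1)


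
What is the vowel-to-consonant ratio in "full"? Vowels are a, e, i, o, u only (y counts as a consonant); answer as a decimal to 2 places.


Word: "full"
Vowels (a,e,i,o,u): 1
Consonants: 3
Ratio = 1/3
= 0.33


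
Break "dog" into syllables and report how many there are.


Word: "dog"
Syllable breakdown: dog
Counting: 1 part
= 1 syllable


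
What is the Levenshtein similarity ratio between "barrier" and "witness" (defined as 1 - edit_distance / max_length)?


Word 1: "barrier" (length 7)
Word 2: "witness" (length 7)
One optimal edit sequence:
  1. substitute 'b' -> 'w'  (+1)
  2. substitute 'a' -> 'i'  (+1)
  3. substitute 'r' -> 't'  (+1)
  4. substitute 'r' -> 'n'  (+1)
  5. substitute 'i' -> 'e'  (+1)
  6. substitute 'e' -> 's'  (+1)
  7. substitute 'r' -> 's'  (+1)
Edit distance = 7
Max length = max(7, 7) = 7
Similarity = 1 - 7/7
= 0.0000


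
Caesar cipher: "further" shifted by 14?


Word: "further"
Shift: 14
Each letter → (letter + shift) mod 26:
  'f' (5) + 14 = 19 → 't'
  'u' (20) + 14 = 8 → 'i'
  'r' (17) + 14 = 5 → 'f'
  't' (19) + 14 = 7 → 'h'
  'h' (7) + 14 = 21 → 'v'
  'e' (4) + 14 = 18 → 's'
  'r' (17) + 14 = 5 → 'f'
Result = "tifhvsf"


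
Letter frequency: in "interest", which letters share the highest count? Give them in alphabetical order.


Word: "interest"
Letter counts:
  'e': 2
  'i': 1
  'n': 1
  'r': 1
  's': 1
  't': 2
Maximum count = 2
Most frequent = 'e', 't' (2 times each)


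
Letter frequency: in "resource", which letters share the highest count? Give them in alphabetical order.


Word: "resource"
Letter counts:
  'c': 1
  'e': 2
  'o': 1
  'r': 2
  's': 1
  'u': 1
Maximum count = 2
Most frequent = 'e', 'r' (2 times each)


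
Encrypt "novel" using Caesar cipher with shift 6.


Word: "novel"
Shift: 6
Each letter → (letter + shift) mod 26:
  'n' (13) + 6 = 19 → 't'
  'o' (14) + 6 = 20 → 'u'
  'v' (21) + 6 = 1 → 'b'
  'e' (4) + 6 = 10 → 'k'
  'l' (11) + 6 = 17 → 'r'
Result = "tubkr"


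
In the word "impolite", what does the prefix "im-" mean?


Prefix: im-
As in: impolite -> im- + polite
Meaning = not / into


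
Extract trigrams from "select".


Word: "select" (length 6)
Number of trigrams = 6 - 3 + 1 = 4
  Position 0: "sel"
  Position 1: "ele"
  Position 2: "lec"
  Position 3: "ect"
Trigrams = "sel", "ele", "lec", "ect"


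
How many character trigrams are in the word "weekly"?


Word: "weekly" (length 6)
Number of 3-grams = length - 3 + 1 = 6 - 3 + 1
= 4


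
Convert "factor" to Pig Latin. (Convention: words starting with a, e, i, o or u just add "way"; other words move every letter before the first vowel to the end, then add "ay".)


Word: "factor"
Starts with consonant(s) → move to end, add 'ay'
Consonant cluster: "f"
Pig Latin = "actorfay"


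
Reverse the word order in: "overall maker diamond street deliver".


Original: "overall maker diamond street deliver"
Words (1..n): overall | maker | diamond | street | deliver
Reversed (n..1): deliver | street | diamond | maker | overall
Result = "deliver street diamond maker overall"


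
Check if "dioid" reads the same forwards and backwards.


Word: "dioid"
Reversed: "dioid"
Forward == Backward? dioid == dioid
Palindrome = Yes


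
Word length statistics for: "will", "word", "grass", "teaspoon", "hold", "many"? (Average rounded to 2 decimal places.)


Lengths: "will"=4, "word"=4, "grass"=5, "teaspoon"=8, "hold"=4, "many"=4
Sum = 29, Count = 6
Average = 29/6 = 4.83
= avg=4.83, min=4, max=8


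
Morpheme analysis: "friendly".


Word: "friendly"
Morphemes: friend / -ly
Each morpheme carries meaning
= 2 morphemes


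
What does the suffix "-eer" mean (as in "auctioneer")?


Suffix: -eer
As in: auctioneer -> auction + -eer
Meaning = one who is concerned with


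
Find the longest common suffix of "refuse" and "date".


Word 1: "refuse"
Word 2: "date"
Comparing from end:
  Pos -1: 'e' == 'e'
  Pos -2: 's' != 't' (stop)
LCS = "e" (length 1)


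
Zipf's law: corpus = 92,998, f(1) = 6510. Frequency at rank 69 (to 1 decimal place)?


Zipf's law: f(r) = f(1) / r
f(1) = 6510
f(69) = 6510 / 69
= 94.3 occurrences


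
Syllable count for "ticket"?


Word: "ticket"
Syllable breakdown: tick / et
Counting: 2 parts
= 2 syllables


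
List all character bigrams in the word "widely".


Word: "widely" (length 6)
Number of bigrams = 6 - 2 + 1 = 5
  Position 0: "wi"
  Position 1: "id"
  Position 2: "de"
  Position 3: "el"
  Position 4: "ly"
Bigrams = "wi", "id", "de", "el", "ly"


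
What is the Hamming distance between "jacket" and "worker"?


Comparing character by character (same length = 6):
  Pos 0: 'j' vs 'w' !=
  Pos 1: 'a' vs 'o' !=
  Pos 2: 'c' vs 'r' !=
  Pos 3: 'k' vs 'k' =
  Pos 4: 'e' vs 'e' =
  Pos 5: 't' vs 'r' !=
Hamming distance = 4


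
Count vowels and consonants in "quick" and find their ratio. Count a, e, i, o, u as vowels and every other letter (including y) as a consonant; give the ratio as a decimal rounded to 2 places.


Word: "quick"
Vowels (a,e,i,o,u): 2
Consonants: 3
Ratio = 2/3
= 0.67


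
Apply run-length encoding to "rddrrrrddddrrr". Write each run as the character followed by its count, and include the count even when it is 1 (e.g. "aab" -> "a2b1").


String: "rddrrrrddddrrr"
Scanning for consecutive runs:
  'r' x 1
  'd' x 2
  'r' x 4
  'd' x 4
  'r' x 3
RLE = "r1d2r4d4r3"


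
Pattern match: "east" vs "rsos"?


Pattern of "east": [0, 1, 2, 3]
Pattern of "rsos": [0, 1, 2, 1]
Patterns do not match
Same pattern = No


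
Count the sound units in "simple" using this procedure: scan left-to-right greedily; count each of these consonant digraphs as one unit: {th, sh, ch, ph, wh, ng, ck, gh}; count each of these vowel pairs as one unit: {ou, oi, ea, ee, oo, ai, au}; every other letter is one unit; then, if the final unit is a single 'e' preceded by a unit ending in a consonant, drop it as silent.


Word: "simple" (6 letters)
Left-to-right scan:
  [1] 's' (letter)
  [2] 'i' (letter)
  [3] 'm' (letter)
  [4] 'p' (letter)
  [5] 'l' (letter)
  [6] 'e' (letter)
Units from scan: 6
Final unit is 'e' after a consonant -> drop as silent (-1)
Sound units = 5 units


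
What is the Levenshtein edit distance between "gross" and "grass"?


Word 1: "gross" (length 5)
Word 2: "grass" (length 5)
One optimal edit sequence (insert/delete/substitute each cost 1):
  1. keep 'g'
  2. keep 'r'
  3. substitute 'o' -> 'a'  (+1)
  4. keep 's'
  5. keep 's'
Total edit operations: 1
Edit distance = 1


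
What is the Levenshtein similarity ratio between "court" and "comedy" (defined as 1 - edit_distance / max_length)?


Word 1: "court" (length 5)
Word 2: "comedy" (length 6)
One optimal edit sequence:
  1. keep 'c'
  2. keep 'o'
  3. insert 'm'  (+1)
  4. substitute 'u' -> 'e'  (+1)
  5. substitute 'r' -> 'd'  (+1)
  6. substitute 't' -> 'y'  (+1)
Edit distance = 4
Max length = max(5, 6) = 6
Similarity = 1 - 4/6
= 0.3333


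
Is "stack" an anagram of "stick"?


Word 1: "stick" → sorted: cikst
Word 2: "stack" → sorted: ackst
Same letters? cikst != ackst
Anagram = No


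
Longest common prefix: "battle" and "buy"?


Word 1: "battle"
Word 2: "buy"
Comparing from start:
  Pos 0: 'b' == 'b'
  Pos 1: 'a' != 'u' (stop)
LCP = "b" (length 1)


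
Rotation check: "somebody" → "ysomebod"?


Word: "somebody", Candidate: "ysomebod"
Method: check if candidate is substring of word+word
"somebodysomebody" contains "ysomebod"? Yes
Is rotation = Yes


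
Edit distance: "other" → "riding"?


Word 1: "other" (length 5)
Word 2: "riding" (length 6)
One optimal edit sequence (insert/delete/substitute each cost 1):
  1. insert 'r'  (+1)
  2. substitute 'o' -> 'i'  (+1)
  3. substitute 't' -> 'd'  (+1)
  4. substitute 'h' -> 'i'  (+1)
  5. substitute 'e' -> 'n'  (+1)
  6. substitute 'r' -> 'g'  (+1)
Total edit operations: 6
Edit distance = 6


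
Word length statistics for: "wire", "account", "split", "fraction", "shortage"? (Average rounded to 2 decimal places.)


Lengths: "wire"=4, "account"=7, "split"=5, "fraction"=8, "shortage"=8
Sum = 32, Count = 5
Average = 32/5 = 6.40
= avg=6.40, min=4, max=8


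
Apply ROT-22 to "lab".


Word: "lab"
Shift: 22
Each letter → (letter + shift) mod 26:
  'l' (11) + 22 = 7 → 'h'
  'a' (0) + 22 = 22 → 'w'
  'b' (1) + 22 = 23 → 'x'
Result = "hwx"


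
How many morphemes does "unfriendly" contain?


Word: "unfriendly"
Morphemes: un- | friend | -ly
Each morpheme carries meaning
= 3 morphemes


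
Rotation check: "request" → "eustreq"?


Word: "request", Candidate: "eustreq"
Method: check if candidate is substring of word+word
"requestrequest" contains "eustreq"? No
Is rotation = No


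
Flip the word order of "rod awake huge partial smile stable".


Original: "rod awake huge partial smile stable"
Words (1..n): rod | awake | huge | partial | smile | stable
Reversed (n..1): stable | smile | partial | huge | awake | rod
Result = "stable smile partial huge awake rod"


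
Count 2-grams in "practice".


Word: "practice" (length 8)
Number of 2-grams = length - 2 + 1 = 8 - 2 + 1
= 7


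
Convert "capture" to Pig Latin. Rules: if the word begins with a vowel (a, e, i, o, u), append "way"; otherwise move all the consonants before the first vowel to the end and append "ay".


Word: "capture"
Starts with consonant(s) → move to end, add 'ay'
Consonant cluster: "c"
Pig Latin = "apturecay"


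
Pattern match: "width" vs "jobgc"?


Pattern of "width": [0, 1, 2, 3, 4]
Pattern of "jobgc": [0, 1, 2, 3, 4]
Patterns match
Same pattern = Yes


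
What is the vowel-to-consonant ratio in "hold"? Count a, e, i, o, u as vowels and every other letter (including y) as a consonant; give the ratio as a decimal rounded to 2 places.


Word: "hold"
Vowels (a,e,i,o,u): 1
Consonants: 3
Ratio = 1/3
= 0.33


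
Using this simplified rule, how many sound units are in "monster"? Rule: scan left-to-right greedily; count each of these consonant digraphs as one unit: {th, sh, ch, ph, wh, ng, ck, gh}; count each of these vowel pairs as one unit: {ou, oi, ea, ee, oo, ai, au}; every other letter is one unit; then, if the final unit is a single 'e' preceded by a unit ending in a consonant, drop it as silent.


Word: "monster" (7 letters)
Left-to-right scan:
  1. 'm' (letter)
  2. 'o' (letter)
  3. 'n' (letter)
  4. 's' (letter)
  5. 't' (letter)
  6. 'e' (letter)
  7. 'r' (letter)
Units from scan: 7
Sound units = 7 units


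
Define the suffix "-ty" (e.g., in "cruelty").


Suffix: -ty
Example: cruelty = cruel + -ty
Meaning = quality of


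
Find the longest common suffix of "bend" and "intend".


Word 1: "bend"
Word 2: "intend"
Comparing from end:
  Pos -1: 'd' == 'd'
  Pos -2: 'n' == 'n'
  Pos -3: 'e' == 'e'
  Pos -4: 'b' != 't' (stop)
LCS = "end" (length 3)


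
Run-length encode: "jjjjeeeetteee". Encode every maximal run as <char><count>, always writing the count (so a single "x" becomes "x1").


String: "jjjjeeeetteee"
Scanning for consecutive runs:
  'j' x 4
  'e' x 4
  't' x 2
  'e' x 3
RLE = "j4e4t2e3"


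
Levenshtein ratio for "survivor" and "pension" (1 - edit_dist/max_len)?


Word 1: "survivor" (length 8)
Word 2: "pension" (length 7)
One optimal edit sequence:
  1. substitute 's' -> 'p'  (+1)
  2. substitute 'u' -> 'e'  (+1)
  3. substitute 'r' -> 'n'  (+1)
  4. substitute 'v' -> 's'  (+1)
  5. keep 'i'
  6. delete 'v'  (+1)
  7. keep 'o'
  8. substitute 'r' -> 'n'  (+1)
Edit distance = 6
Max length = max(8, 7) = 8
Similarity = 1 - 6/8
= 0.2500


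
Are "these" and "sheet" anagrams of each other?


Word 1: "these" → sorted: eehst
Word 2: "sheet" → sorted: eehst
Same letters? eehst == eehst
Anagram = Yes


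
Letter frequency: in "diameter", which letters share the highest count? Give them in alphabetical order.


Word: "diameter"
Letter counts:
  'a': 1
  'd': 1
  'e': 2
  'i': 1
  'm': 1
  'r': 1
  't': 1
Maximum count = 2
Most frequent = 'e' (2 times each)


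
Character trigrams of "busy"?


Word: "busy" (length 4)
Number of trigrams = 4 - 3 + 1 = 2
  Position 0: "bus"
  Position 1: "usy"
Trigrams = "bus", "usy"


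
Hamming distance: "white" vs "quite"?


Comparing character by character (same length = 5):
  Pos 0: 'w' vs 'q' !=
  Pos 1: 'h' vs 'u' !=
  Pos 2: 'i' vs 'i' =
  Pos 3: 't' vs 't' =
  Pos 4: 'e' vs 'e' =
Hamming distance = 2


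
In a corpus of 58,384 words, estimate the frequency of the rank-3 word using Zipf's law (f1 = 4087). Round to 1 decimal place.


Zipf's law: f(r) = f(1) / r
f(1) = 4087
f(3) = 4087 / 3
= 1362.3 occurrences


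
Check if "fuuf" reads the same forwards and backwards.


Word: "fuuf"
Reversed: "fuuf"
Forward == Backward? fuuf == fuuf
Palindrome = Yes


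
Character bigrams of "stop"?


Word: "stop" (length 4)
Number of bigrams = 4 - 2 + 1 = 3
  Position 0: "st"
  Position 1: "to"
  Position 2: "op"
Bigrams = "st", "to", "op"


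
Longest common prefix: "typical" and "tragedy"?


Word 1: "typical"
Word 2: "tragedy"
Comparing from start:
  Pos 0: 't' == 't'
  Pos 1: 'y' != 'r' (stop)
LCP = "t" (length 1)


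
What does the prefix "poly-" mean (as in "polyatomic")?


Prefix: poly-
As in: polyatomic -> poly- + atomic
Meaning = many


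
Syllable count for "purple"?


Word: "purple"
Syllable breakdown: pur | ple
Counting: 2 parts
= 2 syllables


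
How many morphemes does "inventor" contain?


Word: "inventor"
Morphemes: invent / -or
Each morpheme carries meaning
= 2 morphemes


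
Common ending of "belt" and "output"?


Word 1: "belt"
Word 2: "output"
Comparing from end:
  Pos -1: 't' == 't'
  Pos -2: 'l' != 'u' (stop)
LCS = "t" (length 1)


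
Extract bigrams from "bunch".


Word: "bunch" (length 5)
Number of bigrams = 5 - 2 + 1 = 4
  Position 0: "bu"
  Position 1: "un"
  Position 2: "nc"
  Position 3: "ch"
Bigrams = "bu", "un", "nc", "ch"


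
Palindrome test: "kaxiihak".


Word: "kaxiihak"
Reversed: "kahiixak"
Forward == Backward? kaxiihak != kahiixak
Palindrome = No


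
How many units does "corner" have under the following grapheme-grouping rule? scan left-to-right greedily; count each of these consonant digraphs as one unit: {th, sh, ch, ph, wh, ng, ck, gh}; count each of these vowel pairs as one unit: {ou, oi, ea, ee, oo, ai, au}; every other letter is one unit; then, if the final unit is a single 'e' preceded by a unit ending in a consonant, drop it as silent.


Word: "corner" (6 letters)
Left-to-right scan:
  (1) 'c' (letter)
  (2) 'o' (letter)
  (3) 'r' (letter)
  (4) 'n' (letter)
  (5) 'e' (letter)
  (6) 'r' (letter)
Units from scan: 6
Sound units = 6 units


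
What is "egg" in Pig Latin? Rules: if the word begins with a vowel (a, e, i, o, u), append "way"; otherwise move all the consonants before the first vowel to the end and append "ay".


Word: "egg"
Starts with vowel → add 'way'
Pig Latin = "eggway"


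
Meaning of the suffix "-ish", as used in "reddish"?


Suffix: -ish
As in: reddish -> red + -ish, with a spelling change
Meaning = somewhat / having the qualities of


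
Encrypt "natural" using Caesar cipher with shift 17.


Word: "natural"
Shift: 17
Each letter → (letter + shift) mod 26:
  'n' (13) + 17 = 4 → 'e'
  'a' (0) + 17 = 17 → 'r'
  't' (19) + 17 = 10 → 'k'
  'u' (20) + 17 = 11 → 'l'
  'r' (17) + 17 = 8 → 'i'
  'a' (0) + 17 = 17 → 'r'
  'l' (11) + 17 = 2 → 'c'
Result = "erklirc"


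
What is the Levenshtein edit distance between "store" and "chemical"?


Word 1: "store" (length 5)
Word 2: "chemical" (length 8)
One optimal edit sequence (insert/delete/substitute each cost 1):
  1. insert 'c'  (+1)
  2. insert 'h'  (+1)
  3. insert 'e'  (+1)
  4. substitute 's' -> 'm'  (+1)
  5. substitute 't' -> 'i'  (+1)
  6. substitute 'o' -> 'c'  (+1)
  7. substitute 'r' -> 'a'  (+1)
  8. substitute 'e' -> 'l'  (+1)
Total edit operations: 8
Edit distance = 8


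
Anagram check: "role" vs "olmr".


Word 1: "role" → sorted: elor
Word 2: "olmr" → sorted: lmor
Same letters? elor != lmor
Anagram = No


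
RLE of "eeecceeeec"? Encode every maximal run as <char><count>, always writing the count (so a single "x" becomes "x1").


String: "eeecceeeec"
Scanning for consecutive runs:
  'e' x 3
  'c' x 2
  'e' x 4
  'c' x 1
RLE = "e3c2e4c1"


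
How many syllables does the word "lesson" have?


Word: "lesson"
Syllable breakdown: les / son
Counting: 2 parts
= 2 syllables


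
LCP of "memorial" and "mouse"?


Word 1: "memorial"
Word 2: "mouse"
Comparing from start:
  Pos 0: 'm' == 'm'
  Pos 1: 'e' != 'o' (stop)
LCP = "m" (length 1)


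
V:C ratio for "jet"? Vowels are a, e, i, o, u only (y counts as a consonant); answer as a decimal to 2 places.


Word: "jet"
Vowels (a,e,i,o,u): 1
Consonants: 2
Ratio = 1/2
= 0.50


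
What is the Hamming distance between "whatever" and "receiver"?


Comparing character by character (same length = 8):
  Pos 0: 'w' vs 'r' !=
  Pos 1: 'h' vs 'e' !=
  Pos 2: 'a' vs 'c' !=
  Pos 3: 't' vs 'e' !=
  Pos 4: 'e' vs 'i' !=
  Pos 5: 'v' vs 'v' =
  Pos 6: 'e' vs 'e' =
  Pos 7: 'r' vs 'r' =
Hamming distance = 5


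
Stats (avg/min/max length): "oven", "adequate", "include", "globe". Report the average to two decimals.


Lengths: "oven"=4, "adequate"=8, "include"=7, "globe"=5
Sum = 24, Count = 4
Average = 24/4 = 6.00
= avg=6.00, min=4, max=8


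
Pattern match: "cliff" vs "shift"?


Pattern of "cliff": [0, 1, 2, 3, 3]
Pattern of "shift": [0, 1, 2, 3, 4]
Patterns do not match
Same pattern = No


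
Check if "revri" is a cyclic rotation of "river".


Word: "river", Candidate: "revri"
Method: check if candidate is substring of word+word
"riverriver" contains "revri"? No
Is rotation = No


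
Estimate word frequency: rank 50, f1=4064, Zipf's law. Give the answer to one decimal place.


Zipf's law: f(r) = f(1) / r
f(1) = 4064
f(50) = 4064 / 50
= 81.3 occurrences


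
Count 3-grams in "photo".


Word: "photo" (length 5)
Number of 3-grams = length - 3 + 1 = 5 - 3 + 1
= 3


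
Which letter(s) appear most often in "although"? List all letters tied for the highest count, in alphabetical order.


Word: "although"
Letter counts:
  'a': 1
  'g': 1
  'h': 2
  'l': 1
  'o': 1
  't': 1
  'u': 1
Maximum count = 2
Most frequent = 'h' (2 times each)


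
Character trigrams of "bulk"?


Word: "bulk" (length 4)
Number of trigrams = 4 - 3 + 1 = 2
  Position 0: "bul"
  Position 1: "ulk"
Trigrams = "bul", "ulk"


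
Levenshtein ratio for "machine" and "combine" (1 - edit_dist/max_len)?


Word 1: "machine" (length 7)
Word 2: "combine" (length 7)
One optimal edit sequence:
  1. substitute 'm' -> 'c'  (+1)
  2. substitute 'a' -> 'o'  (+1)
  3. substitute 'c' -> 'm'  (+1)
  4. substitute 'h' -> 'b'  (+1)
  5. keep 'i'
  6. keep 'n'
  7. keep 'e'
Edit distance = 4
Max length = max(7, 7) = 7
Similarity = 1 - 4/7
= 0.4286


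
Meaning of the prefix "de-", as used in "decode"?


Prefix: de-
Example: decode (de- + code)
Meaning = remove / reverse


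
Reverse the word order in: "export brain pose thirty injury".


Original: "export brain pose thirty injury"
Words (1..n): export | brain | pose | thirty | injury
Reversed (n..1): injury | thirty | pose | brain | export
Result = "injury thirty pose brain export"


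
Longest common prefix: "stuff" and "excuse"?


Word 1: "stuff"
Word 2: "excuse"
Comparing from start:
  Pos 0: 's' != 'e' (stop)
LCP = "" (length 0)


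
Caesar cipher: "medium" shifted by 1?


Word: "medium"
Shift: 1
Each letter → (letter + shift) mod 26:
  'm' (12) + 1 = 13 → 'n'
  'e' (4) + 1 = 5 → 'f'
  'd' (3) + 1 = 4 → 'e'
  'i' (8) + 1 = 9 → 'j'
  'u' (20) + 1 = 21 → 'v'
  'm' (12) + 1 = 13 → 'n'
Result = "nfejvn"


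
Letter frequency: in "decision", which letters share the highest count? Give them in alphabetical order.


Word: "decision"
Letter counts:
  'c': 1
  'd': 1
  'e': 1
  'i': 2
  'n': 1
  'o': 1
  's': 1
Maximum count = 2
Most frequent = 'i' (2 times each)


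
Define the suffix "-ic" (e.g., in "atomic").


Suffix: -ic
Example: atomic = atom + -ic
Meaning = relating to


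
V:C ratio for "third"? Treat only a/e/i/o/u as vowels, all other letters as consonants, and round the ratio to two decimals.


Word: "third"
Vowels (a,e,i,o,u): 1
Consonants: 4
Ratio = 1/4
= 0.25


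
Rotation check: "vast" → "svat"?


Word: "vast", Candidate: "svat"
Method: check if candidate is substring of word+word
"vastvast" contains "svat"? No
Is rotation = No


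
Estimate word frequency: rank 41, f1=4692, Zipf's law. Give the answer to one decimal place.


Zipf's law: f(r) = f(1) / r
f(1) = 4692
f(41) = 4692 / 41
= 114.4 occurrences


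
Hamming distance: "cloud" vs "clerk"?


Comparing character by character (same length = 5):
  Pos 0: 'c' vs 'c' =
  Pos 1: 'l' vs 'l' =
  Pos 2: 'o' vs 'e' !=
  Pos 3: 'u' vs 'r' !=
  Pos 4: 'd' vs 'k' !=
Hamming distance = 3


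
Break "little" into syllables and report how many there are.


Word: "little"
Syllable breakdown: lit-tle
Counting: 2 parts
= 2 syllables


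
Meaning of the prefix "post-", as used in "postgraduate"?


Prefix: post-
Example: postgraduate = post- + graduate
Meaning = after


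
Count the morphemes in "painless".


Word: "painless"
Morphemes: pain + -less
Each morpheme carries meaning
= 2 morphemes


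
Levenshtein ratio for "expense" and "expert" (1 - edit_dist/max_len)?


Word 1: "expense" (length 7)
Word 2: "expert" (length 6)
One optimal edit sequence:
  1. keep 'e'
  2. keep 'x'
  3. keep 'p'
  4. keep 'e'
  5. delete 'n'  (+1)
  6. substitute 's' -> 'r'  (+1)
  7. substitute 'e' -> 't'  (+1)
Edit distance = 3
Max length = max(7, 6) = 7
Similarity = 1 - 3/7
= 0.5714


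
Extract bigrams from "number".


Word: "number" (length 6)
Number of bigrams = 6 - 2 + 1 = 5
  Position 0: "nu"
  Position 1: "um"
  Position 2: "mb"
  Position 3: "be"
  Position 4: "er"
Bigrams = "nu", "um", "mb", "be", "er"


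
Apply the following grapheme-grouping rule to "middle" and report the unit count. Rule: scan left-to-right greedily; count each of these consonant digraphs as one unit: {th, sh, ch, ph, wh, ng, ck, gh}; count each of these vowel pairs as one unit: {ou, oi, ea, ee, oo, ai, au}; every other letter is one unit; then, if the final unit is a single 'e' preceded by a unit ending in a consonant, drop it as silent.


Word: "middle" (6 letters)
Left-to-right scan:
  (1) 'm' (letter)
  (2) 'i' (letter)
  (3) 'd' (letter)
  (4) 'd' (letter)
  (5) 'l' (letter)
  (6) 'e' (letter)
Units from scan: 6
Final unit is 'e' after a consonant -> drop as silent (-1)
Sound units = 5 units


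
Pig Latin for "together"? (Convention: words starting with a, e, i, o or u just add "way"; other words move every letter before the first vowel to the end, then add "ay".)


Word: "together"
Starts with consonant(s) → move to end, add 'ay'
Consonant cluster: "t"
Pig Latin = "ogethertay"


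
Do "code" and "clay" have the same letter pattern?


Pattern of "code": [0, 1, 2, 3]
Pattern of "clay": [0, 1, 2, 3]
Patterns match
Same pattern = Yes


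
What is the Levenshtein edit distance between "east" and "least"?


Word 1: "east" (length 4)
Word 2: "least" (length 5)
One optimal edit sequence (insert/delete/substitute each cost 1):
  1. insert 'l'  (+1)
  2. keep 'e'
  3. keep 'a'
  4. keep 's'
  5. keep 't'
Total edit operations: 1
Edit distance = 1


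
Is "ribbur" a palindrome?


Word: "ribbur"
Reversed: "rubbir"
Forward == Backward? ribbur != rubbir
Palindrome = No


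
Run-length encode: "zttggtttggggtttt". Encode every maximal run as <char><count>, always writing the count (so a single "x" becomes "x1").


String: "zttggtttggggtttt"
Scanning for consecutive runs:
  'z' x 1
  't' x 2
  'g' x 2
  't' x 3
  'g' x 4
  't' x 4
RLE = "z1t2g2t3g4t4"


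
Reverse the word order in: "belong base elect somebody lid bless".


Original: "belong base elect somebody lid bless"
Words (1..n): belong | base | elect | somebody | lid | bless
Reversed (n..1): bless | lid | somebody | elect | base | belong
Result = "bless lid somebody elect base belong"


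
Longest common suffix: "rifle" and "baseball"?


Word 1: "rifle"
Word 2: "baseball"
Comparing from end:
  Pos -1: 'e' != 'l' (stop)
LCS = "" (length 0)


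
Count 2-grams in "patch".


Word: "patch" (length 5)
Number of 2-grams = length - 2 + 1 = 5 - 2 + 1
= 4


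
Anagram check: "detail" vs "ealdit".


Word 1: "detail" → sorted: adeilt
Word 2: "ealdit" → sorted: adeilt
Same letters? adeilt == adeilt
Anagram = Yes


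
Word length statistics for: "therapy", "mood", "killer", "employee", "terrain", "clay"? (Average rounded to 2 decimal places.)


Lengths: "therapy"=7, "mood"=4, "killer"=6, "employee"=8, "terrain"=7, "clay"=4
Sum = 36, Count = 6
Average = 36/6 = 6.00
= avg=6.00, min=4, max=8


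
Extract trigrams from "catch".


Word: "catch" (length 5)
Number of trigrams = 5 - 3 + 1 = 3
  Position 0: "cat"
  Position 1: "atc"
  Position 2: "tch"
Trigrams = "cat", "atc", "tch"


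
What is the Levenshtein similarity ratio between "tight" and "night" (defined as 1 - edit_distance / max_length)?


Word 1: "tight" (length 5)
Word 2: "night" (length 5)
One optimal edit sequence:
  1. substitute 't' -> 'n'  (+1)
  2. keep 'i'
  3. keep 'g'
  4. keep 'h'
  5. keep 't'
Edit distance = 1
Max length = max(5, 5) = 5
Similarity = 1 - 1/5
= 0.8000


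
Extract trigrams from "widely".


Word: "widely" (length 6)
Number of trigrams = 6 - 3 + 1 = 4
  Position 0: "wid"
  Position 1: "ide"
  Position 2: "del"
  Position 3: "ely"
Trigrams = "wid", "ide", "del", "ely"


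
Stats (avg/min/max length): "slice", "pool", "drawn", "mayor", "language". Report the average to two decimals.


Lengths: "slice"=5, "pool"=4, "drawn"=5, "mayor"=5, "language"=8
Sum = 27, Count = 5
Average = 27/5 = 5.40
= avg=5.40, min=4, max=8


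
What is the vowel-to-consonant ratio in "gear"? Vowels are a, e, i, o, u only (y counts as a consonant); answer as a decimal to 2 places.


Word: "gear"
Vowels (a,e,i,o,u): 2
Consonants: 2
Ratio = 2/2
= 1.00


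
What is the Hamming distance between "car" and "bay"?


Comparing character by character (same length = 3):
  Pos 0: 'c' vs 'b' !=
  Pos 1: 'a' vs 'a' =
  Pos 2: 'r' vs 'y' !=
Hamming distance = 2


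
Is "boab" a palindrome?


Word: "boab"
Reversed: "baob"
Forward == Backward? boab != baob
Palindrome = No


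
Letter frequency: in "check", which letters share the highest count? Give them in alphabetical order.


Word: "check"
Letter counts:
  'c': 2
  'e': 1
  'h': 1
  'k': 1
Maximum count = 2
Most frequent = 'c' (2 times each)


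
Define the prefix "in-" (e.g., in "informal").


Prefix: in-
Example: informal (in- + formal)
Meaning = not / into


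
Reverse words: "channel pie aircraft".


Original: "channel pie aircraft"
Words (1..n): channel | pie | aircraft
Reversed (n..1): aircraft | pie | channel
Result = "aircraft pie channel"


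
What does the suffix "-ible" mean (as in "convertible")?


Suffix: -ible
Example: convertible = convert + -ible
Meaning = capable of


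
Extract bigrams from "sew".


Word: "sew" (length 3)
Number of bigrams = 3 - 2 + 1 = 2
  Position 0: "se"
  Position 1: "ew"
Bigrams = "se", "ew"


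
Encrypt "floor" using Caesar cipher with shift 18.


Word: "floor"
Shift: 18
Each letter → (letter + shift) mod 26:
  'f' (5) + 18 = 23 → 'x'
  'l' (11) + 18 = 3 → 'd'
  'o' (14) + 18 = 6 → 'g'
  'o' (14) + 18 = 6 → 'g'
  'r' (17) + 18 = 9 → 'j'
Result = "xdggj"


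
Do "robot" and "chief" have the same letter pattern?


Pattern of "robot": [0, 1, 2, 1, 3]
Pattern of "chief": [0, 1, 2, 3, 4]
Patterns do not match
Same pattern = No


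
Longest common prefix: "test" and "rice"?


Word 1: "test"
Word 2: "rice"
Comparing from start:
  Pos 0: 't' != 'r' (stop)
LCP = "" (length 0)


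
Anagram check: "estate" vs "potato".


Word 1: "estate" → sorted: aeestt
Word 2: "potato" → sorted: aooptt
Same letters? aeestt != aooptt
Anagram = No


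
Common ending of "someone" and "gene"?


Word 1: "someone"
Word 2: "gene"
Comparing from end:
  Pos -1: 'e' == 'e'
  Pos -2: 'n' == 'n'
  Pos -3: 'o' != 'e' (stop)
LCS = "ne" (length 2)


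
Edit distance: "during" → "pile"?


Word 1: "during" (length 6)
Word 2: "pile" (length 4)
One optimal edit sequence (insert/delete/substitute each cost 1):
  1. delete 'd'  (+1)
  2. delete 'u'  (+1)
  3. substitute 'r' -> 'p'  (+1)
  4. keep 'i'
  5. substitute 'n' -> 'l'  (+1)
  6. substitute 'g' -> 'e'  (+1)
Total edit operations: 5
Edit distance = 5


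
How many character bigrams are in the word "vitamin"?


Word: "vitamin" (length 7)
Number of 2-grams = length - 2 + 1 = 7 - 2 + 1
= 6


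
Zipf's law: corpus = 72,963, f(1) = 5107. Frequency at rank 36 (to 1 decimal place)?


Zipf's law: f(r) = f(1) / r
f(1) = 5107
f(36) = 5107 / 36
= 141.9 occurrences


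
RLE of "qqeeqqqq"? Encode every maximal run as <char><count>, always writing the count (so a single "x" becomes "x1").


String: "qqeeqqqq"
Scanning for consecutive runs:
  'q' x 2
  'e' x 2
  'q' x 4
RLE = "q2e2q4"


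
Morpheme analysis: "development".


Word: "development"
Morphemes: develop | -ment
Each morpheme carries meaning
= 2 morphemes


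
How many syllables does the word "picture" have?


Word: "picture"
Syllable breakdown: pic / ture
Counting: 2 parts
= 2 syllables


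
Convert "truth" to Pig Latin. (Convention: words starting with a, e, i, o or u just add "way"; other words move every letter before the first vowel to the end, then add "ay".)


Word: "truth"
Starts with consonant(s) → move to end, add 'ay'
Consonant cluster: "tr"
Pig Latin = "uthtray"


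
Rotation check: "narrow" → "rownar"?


Word: "narrow", Candidate: "rownar"
Method: check if candidate is substring of word+word
"narrownarrow" contains "rownar"? Yes
Is rotation = Yes


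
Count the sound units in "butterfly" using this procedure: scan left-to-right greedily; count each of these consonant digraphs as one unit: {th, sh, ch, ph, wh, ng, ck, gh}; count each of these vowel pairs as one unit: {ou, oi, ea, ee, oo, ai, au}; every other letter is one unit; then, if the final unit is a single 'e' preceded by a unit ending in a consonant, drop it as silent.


Word: "butterfly" (9 letters)
Left-to-right scan:
  1. 'b' (letter)
  2. 'u' (letter)
  3. 't' (letter)
  4. 't' (letter)
  5. 'e' (letter)
  6. 'r' (letter)
  7. 'f' (letter)
  8. 'l' (letter)
  9. 'y' (letter)
Units from scan: 9
Sound units = 9 units
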